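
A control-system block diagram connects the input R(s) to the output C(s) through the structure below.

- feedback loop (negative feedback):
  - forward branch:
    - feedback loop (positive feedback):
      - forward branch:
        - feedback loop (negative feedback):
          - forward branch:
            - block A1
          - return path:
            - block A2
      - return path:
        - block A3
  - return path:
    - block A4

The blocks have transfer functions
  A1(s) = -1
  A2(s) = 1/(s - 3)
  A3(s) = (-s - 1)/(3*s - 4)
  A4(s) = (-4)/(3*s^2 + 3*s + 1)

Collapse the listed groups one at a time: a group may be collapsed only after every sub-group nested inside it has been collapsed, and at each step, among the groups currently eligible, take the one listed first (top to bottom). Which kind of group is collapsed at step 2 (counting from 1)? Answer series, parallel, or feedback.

Answer: feedback

Working:
[1] collapse the loop (A1 forward, A2 return)
[2] apply the feedback formula to [A1/(1+A1*A2)], A3
[3] collapse the loop ([[A1/(1+A1*A2)]/(1-[A1/(1+A1*A2)]*A3)] forward, A4 return)
At step 2 the group reduced is feedback.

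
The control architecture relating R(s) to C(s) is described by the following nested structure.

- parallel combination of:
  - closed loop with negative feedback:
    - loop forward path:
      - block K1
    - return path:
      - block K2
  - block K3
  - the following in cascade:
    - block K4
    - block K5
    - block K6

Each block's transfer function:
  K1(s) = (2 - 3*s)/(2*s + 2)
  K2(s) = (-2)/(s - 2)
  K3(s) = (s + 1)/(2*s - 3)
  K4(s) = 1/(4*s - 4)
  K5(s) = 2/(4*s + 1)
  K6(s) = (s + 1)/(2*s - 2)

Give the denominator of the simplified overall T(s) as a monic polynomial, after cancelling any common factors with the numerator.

Answer: s^6 - 5*s^5/4 - 59*s^4/8 + 75*s^3/4 - 111*s^2/8 + 5*s/4 + 3/2

Working:
Step 1 - close the feedback loop around K1, K2 = (-3*s^2 + 8*s - 4)/(2*s^2 + 4*s - 8)
Step 2 - cascade K4, K5, K6 = (s + 1)/(16*s^3 - 28*s^2 + 8*s + 4)
Step 3 - combine [K1/(1+K1*K2)], K3, (K4*K5*K6) in parallel = (-32*s^6 + 304*s^5 - 736*s^4 + 655*s^3 - 151*s^2 - 58*s + 20)/(32*s^6 - 40*s^5 - 236*s^4 + 600*s^3 - 444*s^2 + 40*s + 48)
No further cancellation is possible in the step-3 result, so that is T(s). Its denominator becomes monic after dividing by the leading coefficient 32.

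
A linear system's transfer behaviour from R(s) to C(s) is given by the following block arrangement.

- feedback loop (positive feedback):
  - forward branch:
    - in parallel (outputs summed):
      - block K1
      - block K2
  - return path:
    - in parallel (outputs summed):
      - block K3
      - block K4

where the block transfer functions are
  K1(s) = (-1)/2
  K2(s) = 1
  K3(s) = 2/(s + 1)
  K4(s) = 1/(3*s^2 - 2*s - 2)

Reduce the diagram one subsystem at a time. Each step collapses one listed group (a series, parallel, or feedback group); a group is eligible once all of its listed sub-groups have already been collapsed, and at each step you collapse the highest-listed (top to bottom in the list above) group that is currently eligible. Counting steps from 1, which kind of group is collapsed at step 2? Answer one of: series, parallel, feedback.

Step 1. add K1, K2 (parallel)
Step 2. parallel reduction of K3, K4
Step 3. reduce the feedback loop with forward (K1+K2) and return (K3+K4)
At step 2 the group reduced is parallel.

Answer: parallel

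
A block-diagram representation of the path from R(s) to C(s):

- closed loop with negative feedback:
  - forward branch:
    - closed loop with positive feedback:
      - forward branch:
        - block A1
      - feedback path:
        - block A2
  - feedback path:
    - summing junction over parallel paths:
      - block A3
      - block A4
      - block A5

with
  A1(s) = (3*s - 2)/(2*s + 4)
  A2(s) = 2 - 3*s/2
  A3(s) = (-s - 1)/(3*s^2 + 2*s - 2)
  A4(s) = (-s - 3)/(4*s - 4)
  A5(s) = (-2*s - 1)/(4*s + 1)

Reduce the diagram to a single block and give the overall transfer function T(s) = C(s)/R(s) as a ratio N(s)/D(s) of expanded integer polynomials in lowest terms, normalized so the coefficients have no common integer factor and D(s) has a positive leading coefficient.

First reduce the diagram to T(s).

Step 1: close the feedback loop around A1, A2 = (6*s - 4)/(9*s^2 - 14*s + 16)
Step 2: sum the parallel branches A3, A4, A5 = (-36*s^4 - 67*s^3 + 5*s^2 + 36*s + 2)/(48*s^4 - 4*s^3 - 68*s^2 + 16*s + 8)
Step 3: collapse the loop ([A1/(1-A1*A2)] forward, (A3+A4+A5) return), which is the overall transfer function T(s) = C(s)/R(s) in lowest terms

Answer: (144*s^5 - 108*s^4 - 196*s^3 + 184*s^2 - 8*s - 16)/(216*s^6 - 462*s^5 - 23*s^4 + 665*s^3 - 522*s^2 + 6*s + 60)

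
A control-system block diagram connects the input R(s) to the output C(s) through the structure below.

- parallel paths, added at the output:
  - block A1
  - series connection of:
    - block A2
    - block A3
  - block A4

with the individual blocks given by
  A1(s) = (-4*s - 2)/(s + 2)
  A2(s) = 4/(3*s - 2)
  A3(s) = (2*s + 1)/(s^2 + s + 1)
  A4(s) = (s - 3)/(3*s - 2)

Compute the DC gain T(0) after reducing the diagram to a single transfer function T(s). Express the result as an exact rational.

The answer is -3/2.

Reasoning:
(1) cascade A2, A3 gives (8*s + 4)/(3*s^3 + s^2 + s - 2)
(2) combine A1, (A2*A3), A4 in parallel gives (-11*s^4 - 10*s^3 - 4*s^2 + 19*s + 6)/(3*s^4 + 7*s^3 + 3*s^2 - 4)
Evaluating the step-2 result (the overall T(s)) at s = 0 gives T(0) = 6/(-4) = -3/2.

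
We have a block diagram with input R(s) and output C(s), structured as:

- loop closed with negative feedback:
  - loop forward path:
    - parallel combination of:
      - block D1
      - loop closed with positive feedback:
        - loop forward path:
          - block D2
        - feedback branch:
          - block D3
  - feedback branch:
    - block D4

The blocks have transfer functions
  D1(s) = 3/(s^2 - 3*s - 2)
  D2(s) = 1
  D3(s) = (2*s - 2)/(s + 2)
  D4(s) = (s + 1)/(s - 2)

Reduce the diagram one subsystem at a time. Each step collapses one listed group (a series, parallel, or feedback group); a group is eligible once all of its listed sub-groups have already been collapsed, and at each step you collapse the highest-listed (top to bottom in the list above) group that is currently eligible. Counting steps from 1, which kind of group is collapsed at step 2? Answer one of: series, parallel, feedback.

Reducing step by step:

Step 1: feedback reduction of D2, D3
Step 2: sum the parallel branches D1, [D2/(1-D2*D3)]
Step 3: feedback reduction of (D1+[D2/(1-D2*D3)]), D4
Step 2 collapses a parallel group.

Answer: parallel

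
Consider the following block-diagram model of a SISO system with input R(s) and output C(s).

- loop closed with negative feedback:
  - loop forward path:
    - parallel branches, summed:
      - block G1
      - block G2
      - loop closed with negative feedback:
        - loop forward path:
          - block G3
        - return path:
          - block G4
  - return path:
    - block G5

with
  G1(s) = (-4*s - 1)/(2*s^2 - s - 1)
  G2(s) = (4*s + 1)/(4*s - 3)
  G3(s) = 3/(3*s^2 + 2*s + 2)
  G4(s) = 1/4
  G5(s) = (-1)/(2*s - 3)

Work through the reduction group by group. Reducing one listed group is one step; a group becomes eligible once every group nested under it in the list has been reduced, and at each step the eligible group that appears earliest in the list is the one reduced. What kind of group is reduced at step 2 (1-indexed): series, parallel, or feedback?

The answer is parallel.

Reasoning:
Step 1 - feedback reduction of G3, G4
Step 2 - parallel reduction of G1, G2, [G3/(1+G3*G4)]
Step 3 - feedback reduction of (G1+G2+[G3/(1+G3*G4)]), G5
At step 2 the group reduced is parallel.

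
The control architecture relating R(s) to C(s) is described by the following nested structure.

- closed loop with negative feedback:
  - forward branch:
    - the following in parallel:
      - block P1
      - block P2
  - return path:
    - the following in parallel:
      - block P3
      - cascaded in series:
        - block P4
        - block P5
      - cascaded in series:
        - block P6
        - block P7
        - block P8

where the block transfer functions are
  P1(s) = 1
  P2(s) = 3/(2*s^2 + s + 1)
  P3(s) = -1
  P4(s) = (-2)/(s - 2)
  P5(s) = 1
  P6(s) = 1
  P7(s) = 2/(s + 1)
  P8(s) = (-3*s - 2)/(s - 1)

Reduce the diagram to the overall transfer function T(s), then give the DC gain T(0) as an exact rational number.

First reduce the diagram to T(s).

Step 1: parallel reduction of P1, P2, giving (2*s^2 + s + 4)/(2*s^2 + s + 1)
Step 2: multiply P4, P5 (series), giving (-2)/(s - 2)
Step 3: cascade P6, P7, P8, giving (-6*s - 4)/(s^2 - 1)
Step 4: reduce the parallel group P3, (P4*P5), (P6*P7*P8), giving (-s^3 - 6*s^2 + 9*s + 8)/(s^3 - 2*s^2 - s + 2)
Step 5: reduce the feedback loop with forward (P1+P2) and return (P3+(P4*P5)+(P6*P7*P8)), giving (-2*s^5 + 3*s^4 + 5*s^2 + 2*s - 8)/(16*s^4 - 5*s^3 - 2*s^2 - 45*s - 34)
That last expression is T(s); at s = 0 only the constant terms survive, so T(0) = -8/(-34) = 4/17.

Answer: 4/17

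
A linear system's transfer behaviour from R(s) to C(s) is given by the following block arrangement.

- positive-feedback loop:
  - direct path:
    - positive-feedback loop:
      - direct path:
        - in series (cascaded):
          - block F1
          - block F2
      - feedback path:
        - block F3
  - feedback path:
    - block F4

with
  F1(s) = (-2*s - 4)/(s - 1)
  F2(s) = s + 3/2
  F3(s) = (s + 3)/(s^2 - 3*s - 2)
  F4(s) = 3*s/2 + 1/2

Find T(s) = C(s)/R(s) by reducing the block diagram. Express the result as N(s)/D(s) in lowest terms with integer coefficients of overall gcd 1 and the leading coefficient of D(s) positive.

First reduce the diagram to T(s).

1. multiply F1, F2 (series): (-2*s^2 - 7*s - 6)/(s - 1)
2. reduce the feedback loop with forward (F1*F2) and return F3: (-2*s^4 - s^3 + 19*s^2 + 32*s + 12)/(3*s^3 + 9*s^2 + 28*s + 20)
3. apply the feedback formula to [(F1*F2)/(1-(F1*F2)*F3)], F4: this yields T(s), and no further normalization is needed

Answer: (-4*s^4 - 2*s^3 + 38*s^2 + 64*s + 24)/(6*s^5 + 5*s^4 - 50*s^3 - 97*s^2 - 12*s + 28)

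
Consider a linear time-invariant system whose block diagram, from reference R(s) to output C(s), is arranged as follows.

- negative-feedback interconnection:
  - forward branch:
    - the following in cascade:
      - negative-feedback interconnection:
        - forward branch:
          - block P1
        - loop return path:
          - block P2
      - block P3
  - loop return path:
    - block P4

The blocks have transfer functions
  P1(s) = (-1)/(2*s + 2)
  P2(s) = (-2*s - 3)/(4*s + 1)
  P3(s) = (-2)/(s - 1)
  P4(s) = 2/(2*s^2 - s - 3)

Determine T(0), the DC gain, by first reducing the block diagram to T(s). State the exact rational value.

Answer: -6/19

Working:
Step 1. apply the feedback formula to P1, P2 = (-4*s - 1)/(8*s^2 + 12*s + 5)
Step 2. cascade [P1/(1+P1*P2)], P3 = (8*s + 2)/(8*s^3 + 4*s^2 - 7*s - 5)
Step 3. feedback reduction of ([P1/(1+P1*P2)]*P3), P4 = (16*s^3 - 4*s^2 - 26*s - 6)/(16*s^5 - 42*s^3 - 15*s^2 + 42*s + 19)
DC gain: substitute s = 0 into T(s) from step 3: T(0) = -6/19.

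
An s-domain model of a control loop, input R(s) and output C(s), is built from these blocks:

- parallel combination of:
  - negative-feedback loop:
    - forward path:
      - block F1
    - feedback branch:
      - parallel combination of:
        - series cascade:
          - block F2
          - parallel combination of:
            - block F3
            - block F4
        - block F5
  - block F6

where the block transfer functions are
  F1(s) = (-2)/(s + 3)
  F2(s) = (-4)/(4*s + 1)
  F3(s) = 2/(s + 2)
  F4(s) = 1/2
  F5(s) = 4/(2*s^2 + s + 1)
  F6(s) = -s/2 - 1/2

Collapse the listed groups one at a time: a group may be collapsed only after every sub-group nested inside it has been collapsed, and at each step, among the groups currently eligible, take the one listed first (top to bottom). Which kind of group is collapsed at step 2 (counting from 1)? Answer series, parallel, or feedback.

[1] add F3, F4 (parallel)
[2] combine F2, (F3+F4) in series
[3] combine (F2*(F3+F4)), F5 in parallel
[4] close the feedback loop around F1, ((F2*(F3+F4))+F5)
[5] add [F1/(1+F1*((F2*(F3+F4))+F5))], F6 (parallel)
Step 2: series.

Answer: series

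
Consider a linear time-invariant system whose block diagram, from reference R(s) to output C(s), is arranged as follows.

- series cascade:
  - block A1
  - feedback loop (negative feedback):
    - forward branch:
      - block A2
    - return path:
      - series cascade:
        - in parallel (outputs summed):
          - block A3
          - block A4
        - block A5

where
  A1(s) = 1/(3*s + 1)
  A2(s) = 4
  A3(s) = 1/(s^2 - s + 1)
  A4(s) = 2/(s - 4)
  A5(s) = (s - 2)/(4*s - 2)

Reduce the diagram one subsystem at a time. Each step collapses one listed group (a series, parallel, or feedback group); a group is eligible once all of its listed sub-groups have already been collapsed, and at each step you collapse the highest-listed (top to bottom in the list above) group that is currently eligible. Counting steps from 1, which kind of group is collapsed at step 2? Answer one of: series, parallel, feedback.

[1] sum the parallel branches A3, A4
[2] reduce the series chain (A3+A4), A5
[3] reduce the feedback loop with forward A2 and return ((A3+A4)*A5)
[4] multiply A1, [A2/(1+A2*((A3+A4)*A5))] (series)
Step 2 collapses a series group.

Final answer: series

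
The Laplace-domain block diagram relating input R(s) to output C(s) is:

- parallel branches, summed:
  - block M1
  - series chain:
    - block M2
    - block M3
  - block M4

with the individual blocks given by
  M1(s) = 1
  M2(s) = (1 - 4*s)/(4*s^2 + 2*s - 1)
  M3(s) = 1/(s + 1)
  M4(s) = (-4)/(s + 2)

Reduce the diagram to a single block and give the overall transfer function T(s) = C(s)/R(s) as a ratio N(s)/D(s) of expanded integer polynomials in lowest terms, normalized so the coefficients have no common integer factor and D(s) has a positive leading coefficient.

The answer is (4*s^4 - 2*s^3 - 15*s^2 - 10*s + 4)/(4*s^4 + 14*s^3 + 13*s^2 + s - 2).

Reasoning:
[1] cascade M2, M3; result (1 - 4*s)/(4*s^3 + 6*s^2 + s - 1)
[2] reduce the parallel group M1, (M2*M3), M4, giving the overall T(s)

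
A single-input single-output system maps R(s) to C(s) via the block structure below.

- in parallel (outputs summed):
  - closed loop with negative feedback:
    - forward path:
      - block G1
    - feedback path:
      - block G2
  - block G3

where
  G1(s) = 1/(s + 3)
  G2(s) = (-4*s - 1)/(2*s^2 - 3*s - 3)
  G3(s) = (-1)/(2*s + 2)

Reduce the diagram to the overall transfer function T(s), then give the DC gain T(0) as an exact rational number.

The answer is -1/5.

Reasoning:
1. reduce the feedback loop with forward G1 and return G2 -> (2*s^2 - 3*s - 3)/(2*s^3 + 3*s^2 - 16*s - 10)
2. add [G1/(1+G1*G2)], G3 (parallel) -> (2*s^3 - 5*s^2 + 4*s + 4)/(4*s^4 + 10*s^3 - 26*s^2 - 52*s - 20)
That last expression is T(s); at s = 0 only the constant terms survive, so T(0) = 4/(-20) = -1/5.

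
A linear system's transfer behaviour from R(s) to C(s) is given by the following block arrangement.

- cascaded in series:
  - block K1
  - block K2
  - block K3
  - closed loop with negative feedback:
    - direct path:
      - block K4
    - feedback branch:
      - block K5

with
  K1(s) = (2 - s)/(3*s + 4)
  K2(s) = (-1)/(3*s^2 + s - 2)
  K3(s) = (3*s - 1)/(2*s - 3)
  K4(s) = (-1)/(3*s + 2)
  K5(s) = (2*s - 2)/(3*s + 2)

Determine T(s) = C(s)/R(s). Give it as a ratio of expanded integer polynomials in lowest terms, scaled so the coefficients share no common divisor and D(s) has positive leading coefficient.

Answer: (-9*s^3 + 15*s^2 + 8*s - 4)/(162*s^6 + 207*s^5 - 303*s^4 - 562*s^3 - 178*s^2 + 180*s + 144)

Working:
Step 1. collapse the loop (K4 forward, K5 return) gives (-3*s - 2)/(9*s^2 + 10*s + 6)
Step 2. combine K1, K2, K3, [K4/(1+K4*K5)] in series - this is the overall T(s), already in the required normalized form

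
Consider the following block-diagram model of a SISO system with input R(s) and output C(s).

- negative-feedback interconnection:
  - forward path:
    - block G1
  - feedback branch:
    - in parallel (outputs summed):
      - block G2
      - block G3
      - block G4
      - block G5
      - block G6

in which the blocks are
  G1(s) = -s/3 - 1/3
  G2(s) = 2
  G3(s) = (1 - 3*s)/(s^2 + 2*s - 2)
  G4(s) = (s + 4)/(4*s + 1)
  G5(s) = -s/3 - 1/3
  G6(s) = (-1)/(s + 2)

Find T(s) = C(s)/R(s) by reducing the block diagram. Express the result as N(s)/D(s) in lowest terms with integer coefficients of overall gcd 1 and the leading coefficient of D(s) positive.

1. reduce the parallel group G2, G3, G4, G5, G6: (-4*s^5 + 6*s^4 + 49*s^3 + 32*s^2 - 27*s - 56)/(12*s^4 + 51*s^3 + 36*s^2 - 42*s - 12)
2. reduce the feedback loop with forward G1 and return (G2+G3+G4+G5+G6): this yields T(s), and no further normalization is needed

Hence the answer: (-12*s^5 - 63*s^4 - 87*s^3 + 6*s^2 + 54*s + 12)/(4*s^6 - 2*s^5 - 19*s^4 + 72*s^3 + 103*s^2 - 43*s + 20)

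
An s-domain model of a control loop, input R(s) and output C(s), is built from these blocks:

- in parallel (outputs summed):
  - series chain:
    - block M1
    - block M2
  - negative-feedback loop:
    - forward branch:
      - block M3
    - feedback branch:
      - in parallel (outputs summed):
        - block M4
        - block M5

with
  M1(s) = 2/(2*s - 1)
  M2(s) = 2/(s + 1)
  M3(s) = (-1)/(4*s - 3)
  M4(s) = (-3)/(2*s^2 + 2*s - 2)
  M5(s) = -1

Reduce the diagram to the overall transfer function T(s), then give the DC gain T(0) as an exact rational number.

Step 1. cascade M1, M2 gives 4/(2*s^2 + s - 1)
Step 2. reduce the parallel group M4, M5 gives (-2*s^2 - 2*s - 1)/(2*s^2 + 2*s - 2)
Step 3. close the feedback loop around M3, (M4+M5) gives (-2*s^2 - 2*s + 2)/(8*s^3 + 4*s^2 - 12*s + 7)
Step 4. parallel reduction of (M1*M2), [M3/(1+M3*(M4+M5))] gives (-4*s^4 + 26*s^3 + 20*s^2 - 44*s + 26)/(16*s^5 + 16*s^4 - 28*s^3 - 2*s^2 + 19*s - 7)
Step 4 gives the overall T(s). Then T(0) = 26/(-7) = -26/7.

Hence the answer: -26/7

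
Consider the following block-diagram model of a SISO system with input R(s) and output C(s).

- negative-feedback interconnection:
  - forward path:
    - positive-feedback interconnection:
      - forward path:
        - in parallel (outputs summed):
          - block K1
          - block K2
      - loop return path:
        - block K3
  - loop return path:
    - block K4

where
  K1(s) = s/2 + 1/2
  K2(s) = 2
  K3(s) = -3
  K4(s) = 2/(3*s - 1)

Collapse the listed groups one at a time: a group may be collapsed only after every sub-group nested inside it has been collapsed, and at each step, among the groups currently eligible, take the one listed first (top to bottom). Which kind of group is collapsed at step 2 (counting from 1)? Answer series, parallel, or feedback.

The answer is feedback.

Reasoning:
Step 1 - add K1, K2 (parallel)
Step 2 - reduce the feedback loop with forward (K1+K2) and return K3
Step 3 - collapse the loop ([(K1+K2)/(1-(K1+K2)*K3)] forward, K4 return)
Step 2 collapses a feedback group.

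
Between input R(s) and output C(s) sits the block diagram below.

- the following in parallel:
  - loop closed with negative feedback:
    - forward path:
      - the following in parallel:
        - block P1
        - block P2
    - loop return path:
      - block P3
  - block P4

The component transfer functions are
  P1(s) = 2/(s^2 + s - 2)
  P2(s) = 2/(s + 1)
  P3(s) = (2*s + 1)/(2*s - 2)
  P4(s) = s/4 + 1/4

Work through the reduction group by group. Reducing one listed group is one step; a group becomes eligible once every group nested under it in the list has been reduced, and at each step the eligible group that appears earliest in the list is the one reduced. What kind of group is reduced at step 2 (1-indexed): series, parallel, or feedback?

[1] combine P1, P2 in parallel
[2] feedback reduction of (P1+P2), P3
[3] sum the parallel branches [(P1+P2)/(1+(P1+P2)*P3)], P4
The group at step 2 is a feedback group.

Hence the answer: feedback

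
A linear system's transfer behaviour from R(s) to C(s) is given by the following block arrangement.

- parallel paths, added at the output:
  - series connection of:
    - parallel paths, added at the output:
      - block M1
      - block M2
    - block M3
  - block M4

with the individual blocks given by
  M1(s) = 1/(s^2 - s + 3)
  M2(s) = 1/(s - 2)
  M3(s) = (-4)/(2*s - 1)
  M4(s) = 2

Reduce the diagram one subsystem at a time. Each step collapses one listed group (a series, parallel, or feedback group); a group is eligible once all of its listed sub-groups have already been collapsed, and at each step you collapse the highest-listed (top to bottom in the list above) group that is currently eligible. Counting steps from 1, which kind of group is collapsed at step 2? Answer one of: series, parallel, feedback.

Answer: series

Working:
Step 1: combine M1, M2 in parallel
Step 2: reduce the series chain (M1+M2), M3
Step 3: reduce the parallel group ((M1+M2)*M3), M4
Step 2: series.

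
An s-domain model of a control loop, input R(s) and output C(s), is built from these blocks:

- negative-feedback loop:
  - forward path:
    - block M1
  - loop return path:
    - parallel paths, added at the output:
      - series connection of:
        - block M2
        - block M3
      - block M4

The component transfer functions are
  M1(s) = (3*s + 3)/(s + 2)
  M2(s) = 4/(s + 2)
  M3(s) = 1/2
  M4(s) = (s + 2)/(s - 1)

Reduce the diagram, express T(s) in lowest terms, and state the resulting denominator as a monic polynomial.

First reduce the diagram to T(s).

Step 1. multiply M2, M3 (series), giving 2/(s + 2)
Step 2. parallel reduction of (M2*M3), M4, giving (s^2 + 6*s + 2)/(s^2 + s - 2)
Step 3. feedback reduction of M1, ((M2*M3)+M4), giving (3*s^3 + 6*s^2 - 3*s - 6)/(4*s^3 + 24*s^2 + 24*s + 2)
No further cancellation is possible in the step-3 result, so that is T(s). Its denominator becomes monic after dividing by the leading coefficient 4.

Answer: s^3 + 6*s^2 + 6*s + 1/2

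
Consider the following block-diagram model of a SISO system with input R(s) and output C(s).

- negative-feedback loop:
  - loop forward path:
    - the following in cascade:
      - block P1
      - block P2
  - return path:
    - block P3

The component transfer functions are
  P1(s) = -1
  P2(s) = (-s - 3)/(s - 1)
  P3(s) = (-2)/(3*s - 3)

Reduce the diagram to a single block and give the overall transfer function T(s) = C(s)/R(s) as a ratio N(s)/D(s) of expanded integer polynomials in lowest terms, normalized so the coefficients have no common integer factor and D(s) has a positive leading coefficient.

Step 1 - cascade P1, P2; result (s + 3)/(s - 1)
Step 2 - apply the feedback formula to (P1*P2), P3, giving the overall T(s)

Answer: (3*s^2 + 6*s - 9)/(3*s^2 - 8*s - 3)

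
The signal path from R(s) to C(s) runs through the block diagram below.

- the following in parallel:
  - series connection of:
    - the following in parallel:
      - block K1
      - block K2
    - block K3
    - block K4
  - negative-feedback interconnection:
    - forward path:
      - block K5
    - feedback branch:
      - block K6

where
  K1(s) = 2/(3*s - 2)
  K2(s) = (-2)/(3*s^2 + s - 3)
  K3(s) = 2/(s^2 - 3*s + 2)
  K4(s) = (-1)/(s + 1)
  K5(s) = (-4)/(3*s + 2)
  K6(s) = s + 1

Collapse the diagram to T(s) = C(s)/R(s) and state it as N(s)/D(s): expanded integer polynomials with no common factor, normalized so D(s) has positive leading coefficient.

Answer: (36*s^5 - 48*s^4 - 104*s^3 + 80*s^2 + 36*s - 56)/(9*s^6 + 6*s^5 - 50*s^4 - 29*s^3 + 62*s^2 + 20*s - 24)

Working:
[1] parallel reduction of K1, K2; result (6*s^2 - 4*s - 2)/(9*s^3 - 3*s^2 - 11*s + 6)
[2] combine (K1+K2), K3, K4 in series; result (-12*s - 4)/(9*s^5 - 12*s^4 - 26*s^3 + 23*s^2 + 16*s - 12)
[3] feedback reduction of K5, K6; result 4/(s + 2)
[4] sum the parallel branches ((K1+K2)*K3*K4), [K5/(1+K5*K6)], which is the overall transfer function T(s) = C(s)/R(s) in lowest terms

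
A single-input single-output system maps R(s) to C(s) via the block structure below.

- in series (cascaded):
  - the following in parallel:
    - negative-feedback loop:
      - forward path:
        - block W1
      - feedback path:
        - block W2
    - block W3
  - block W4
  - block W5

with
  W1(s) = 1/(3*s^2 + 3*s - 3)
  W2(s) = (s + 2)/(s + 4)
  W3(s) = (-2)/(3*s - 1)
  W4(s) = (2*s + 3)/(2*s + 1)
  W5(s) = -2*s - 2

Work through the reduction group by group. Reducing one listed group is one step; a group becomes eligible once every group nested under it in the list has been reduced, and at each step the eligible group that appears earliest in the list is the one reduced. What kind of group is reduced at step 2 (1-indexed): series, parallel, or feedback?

Step 1 - collapse the loop (W1 forward, W2 return)
Step 2 - combine [W1/(1+W1*W2)], W3 in parallel
Step 3 - cascade ([W1/(1+W1*W2)]+W3), W4, W5
At step 2 the group reduced is parallel.

Answer: parallel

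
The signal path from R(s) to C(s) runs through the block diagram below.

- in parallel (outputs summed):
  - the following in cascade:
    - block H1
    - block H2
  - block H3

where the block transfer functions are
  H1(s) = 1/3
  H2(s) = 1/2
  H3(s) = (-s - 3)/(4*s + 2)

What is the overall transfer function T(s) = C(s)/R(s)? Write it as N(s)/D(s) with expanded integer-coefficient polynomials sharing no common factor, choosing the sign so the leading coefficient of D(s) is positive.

Answer: (-s - 8)/(12*s + 6)

Working:
Step 1: series reduction of H1, H2; result 1/6
Step 2: sum the parallel branches (H1*H2), H3: this yields T(s), and no further normalization is needed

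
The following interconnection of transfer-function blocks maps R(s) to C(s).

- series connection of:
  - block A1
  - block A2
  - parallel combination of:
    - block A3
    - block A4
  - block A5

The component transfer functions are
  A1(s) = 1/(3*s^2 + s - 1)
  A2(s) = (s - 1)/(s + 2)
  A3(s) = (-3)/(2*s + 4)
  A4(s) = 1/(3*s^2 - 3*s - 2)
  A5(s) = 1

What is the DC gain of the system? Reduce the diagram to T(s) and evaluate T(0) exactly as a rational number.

1. parallel reduction of A3, A4, giving (-9*s^2 + 11*s + 10)/(6*s^3 + 6*s^2 - 16*s - 8)
2. series reduction of A1, A2, (A3+A4), A5, giving (-9*s^3 + 20*s^2 - s - 10)/(18*s^6 + 60*s^5 - 142*s^3 - 84*s^2 + 24*s + 16)
Step 2 gives the overall T(s). Then T(0) = -10/16 = -5/8.

Answer: -5/8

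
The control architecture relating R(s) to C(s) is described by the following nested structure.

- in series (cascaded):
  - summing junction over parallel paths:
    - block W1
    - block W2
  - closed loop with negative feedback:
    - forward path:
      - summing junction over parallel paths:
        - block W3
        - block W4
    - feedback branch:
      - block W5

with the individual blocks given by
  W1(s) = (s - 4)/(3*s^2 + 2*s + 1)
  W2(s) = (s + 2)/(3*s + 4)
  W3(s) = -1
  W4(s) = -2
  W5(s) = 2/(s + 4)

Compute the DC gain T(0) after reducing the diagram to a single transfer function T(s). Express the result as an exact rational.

(1) combine W1, W2 in parallel = (3*s^3 + 11*s^2 - 3*s - 14)/(9*s^3 + 18*s^2 + 11*s + 4)
(2) add W3, W4 (parallel) = -3
(3) reduce the feedback loop with forward (W3+W4) and return W5 = (-3*s - 12)/(s - 2)
(4) reduce the series chain (W1+W2), [(W3+W4)/(1+(W3+W4)*W5)] = (-9*s^4 - 69*s^3 - 123*s^2 + 78*s + 168)/(9*s^4 - 25*s^2 - 18*s - 8)
DC gain: substitute s = 0 into T(s) from step 4: T(0) = 168/(-8) = -21.

Final answer: -21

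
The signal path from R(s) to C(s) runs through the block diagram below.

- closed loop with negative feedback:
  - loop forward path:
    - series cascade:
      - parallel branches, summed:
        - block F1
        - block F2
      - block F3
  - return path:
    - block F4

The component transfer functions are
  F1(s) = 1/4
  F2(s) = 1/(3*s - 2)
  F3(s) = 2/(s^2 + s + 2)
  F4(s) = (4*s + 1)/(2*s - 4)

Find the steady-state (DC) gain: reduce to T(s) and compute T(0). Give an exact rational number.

The answer is -4/17.

Reasoning:
Step 1: parallel reduction of F1, F2: (3*s + 2)/(12*s - 8)
Step 2: multiply (F1+F2), F3 (series): (3*s + 2)/(6*s^3 + 2*s^2 + 8*s - 8)
Step 3: apply the feedback formula to ((F1+F2)*F3), F4: (6*s^2 - 8*s - 8)/(12*s^4 - 20*s^3 + 20*s^2 - 37*s + 34)
That last expression is T(s); at s = 0 only the constant terms survive, so T(0) = -8/34 = -4/17.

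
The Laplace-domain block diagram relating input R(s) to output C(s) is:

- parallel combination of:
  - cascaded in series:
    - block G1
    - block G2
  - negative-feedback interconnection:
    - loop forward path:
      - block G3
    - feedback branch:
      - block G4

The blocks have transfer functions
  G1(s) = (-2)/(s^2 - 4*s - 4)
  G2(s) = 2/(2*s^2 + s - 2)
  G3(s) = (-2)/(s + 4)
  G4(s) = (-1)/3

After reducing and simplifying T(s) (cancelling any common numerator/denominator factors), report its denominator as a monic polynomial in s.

Step 1. cascade G1, G2: (-4)/(2*s^4 - 7*s^3 - 14*s^2 + 4*s + 8)
Step 2. collapse the loop (G3 forward, G4 return): (-6)/(3*s + 14)
Step 3. add (G1*G2), [G3/(1+G3*G4)] (parallel): (-12*s^4 + 42*s^3 + 84*s^2 - 36*s - 104)/(6*s^5 + 7*s^4 - 140*s^3 - 184*s^2 + 80*s + 112)
No further cancellation is possible in the step-3 result, so that is T(s). Its denominator becomes monic after dividing by the leading coefficient 6.

Answer: s^5 + 7*s^4/6 - 70*s^3/3 - 92*s^2/3 + 40*s/3 + 56/3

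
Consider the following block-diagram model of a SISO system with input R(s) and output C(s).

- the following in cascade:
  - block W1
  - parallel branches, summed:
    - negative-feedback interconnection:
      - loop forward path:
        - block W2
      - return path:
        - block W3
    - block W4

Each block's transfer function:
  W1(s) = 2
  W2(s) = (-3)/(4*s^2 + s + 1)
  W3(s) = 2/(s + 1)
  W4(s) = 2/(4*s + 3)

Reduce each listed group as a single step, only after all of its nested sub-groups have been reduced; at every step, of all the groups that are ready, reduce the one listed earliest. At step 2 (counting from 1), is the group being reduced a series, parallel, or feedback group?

Answer: parallel

Working:
Step 1 - reduce the feedback loop with forward W2 and return W3
Step 2 - combine [W2/(1+W2*W3)], W4 in parallel
Step 3 - combine W1, ([W2/(1+W2*W3)]+W4) in series
Step 2: parallel.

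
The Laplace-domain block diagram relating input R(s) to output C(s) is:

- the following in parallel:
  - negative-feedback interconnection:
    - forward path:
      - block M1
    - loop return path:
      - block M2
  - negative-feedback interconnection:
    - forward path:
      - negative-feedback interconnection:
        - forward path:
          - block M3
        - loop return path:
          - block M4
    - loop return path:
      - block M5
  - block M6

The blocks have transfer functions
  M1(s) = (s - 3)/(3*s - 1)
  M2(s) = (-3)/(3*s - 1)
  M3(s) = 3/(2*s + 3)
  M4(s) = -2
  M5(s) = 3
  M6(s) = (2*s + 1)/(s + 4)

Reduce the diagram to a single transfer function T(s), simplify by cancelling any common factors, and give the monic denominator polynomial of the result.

First reduce the diagram to T(s).

Step 1. apply the feedback formula to M1, M2 = (3*s^2 - 10*s + 3)/(9*s^2 - 9*s + 10)
Step 2. reduce the feedback loop with forward M3 and return M4 = 3/(2*s - 3)
Step 3. collapse the loop ([M3/(1+M3*M4)] forward, M5 return) = 3/(2*s + 6)
Step 4. parallel reduction of [M1/(1+M1*M2)], [[M3/(1+M3*M4)]/(1+[M3/(1+M3*M4)]*M5)], M6 = (42*s^4 + 139*s^3 - 13*s^2 - 190*s + 252)/(18*s^4 + 108*s^3 + 110*s^2 - 76*s + 240)
T(s) is the step-4 result (common factors already cancelled). Leading coefficient of the denominator: 18. Divide through by 18 for the monic polynomial.

Answer: s^4 + 6*s^3 + 55*s^2/9 - 38*s/9 + 40/3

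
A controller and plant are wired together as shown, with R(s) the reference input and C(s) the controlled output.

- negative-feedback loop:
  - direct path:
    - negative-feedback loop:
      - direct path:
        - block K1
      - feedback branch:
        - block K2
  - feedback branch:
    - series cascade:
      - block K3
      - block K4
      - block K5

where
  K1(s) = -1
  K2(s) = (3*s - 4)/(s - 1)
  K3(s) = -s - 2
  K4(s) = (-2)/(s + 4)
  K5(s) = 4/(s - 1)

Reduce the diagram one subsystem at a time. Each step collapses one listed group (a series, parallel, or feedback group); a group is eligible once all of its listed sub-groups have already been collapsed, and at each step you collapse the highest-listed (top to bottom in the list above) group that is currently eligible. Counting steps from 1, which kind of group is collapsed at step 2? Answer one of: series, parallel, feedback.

(1) close the feedback loop around K1, K2
(2) series reduction of K3, K4, K5
(3) close the feedback loop around [K1/(1+K1*K2)], (K3*K4*K5)
At step 2 the group reduced is series.

Therefore the answer is series.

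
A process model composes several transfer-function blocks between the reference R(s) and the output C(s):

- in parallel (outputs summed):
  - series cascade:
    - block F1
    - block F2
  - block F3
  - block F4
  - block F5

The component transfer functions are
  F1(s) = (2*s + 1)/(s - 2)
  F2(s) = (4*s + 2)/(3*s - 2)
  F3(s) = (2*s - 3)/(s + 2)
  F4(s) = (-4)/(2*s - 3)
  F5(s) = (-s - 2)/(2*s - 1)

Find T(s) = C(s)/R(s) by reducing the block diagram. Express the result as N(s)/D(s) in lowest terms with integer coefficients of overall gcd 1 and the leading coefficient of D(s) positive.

First reduce the diagram to T(s).

1. cascade F1, F2 gives (8*s^2 + 8*s + 2)/(3*s^2 - 8*s + 4)
2. combine (F1*F2), F3, F4, F5 in parallel: this yields T(s), and no further normalization is needed

Answer: (50*s^5 - 139*s^4 + 322*s^3 - 363*s^2 + 22*s + 56)/(12*s^5 - 32*s^4 - 23*s^3 + 122*s^2 - 100*s + 24)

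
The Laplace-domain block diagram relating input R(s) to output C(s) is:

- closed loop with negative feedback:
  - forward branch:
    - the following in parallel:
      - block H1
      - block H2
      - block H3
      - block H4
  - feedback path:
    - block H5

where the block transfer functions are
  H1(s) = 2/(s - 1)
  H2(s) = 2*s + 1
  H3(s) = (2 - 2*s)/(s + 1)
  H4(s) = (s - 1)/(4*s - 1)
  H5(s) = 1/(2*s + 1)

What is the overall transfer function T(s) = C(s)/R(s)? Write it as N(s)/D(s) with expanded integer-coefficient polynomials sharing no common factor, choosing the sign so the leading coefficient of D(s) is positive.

First reduce the diagram to T(s).

Step 1. add H1, H2, H3, H4 (parallel) -> (8*s^4 - 5*s^3 + 16*s^2 - 9*s + 2)/(4*s^3 - s^2 - 4*s + 1)
Step 2. reduce the feedback loop with forward (H1+H2+H3+H4) and return H5, which is the overall transfer function T(s) = C(s)/R(s) in lowest terms

Answer: (16*s^5 - 2*s^4 + 27*s^3 - 2*s^2 - 5*s + 2)/(16*s^4 - 3*s^3 + 7*s^2 - 11*s + 3)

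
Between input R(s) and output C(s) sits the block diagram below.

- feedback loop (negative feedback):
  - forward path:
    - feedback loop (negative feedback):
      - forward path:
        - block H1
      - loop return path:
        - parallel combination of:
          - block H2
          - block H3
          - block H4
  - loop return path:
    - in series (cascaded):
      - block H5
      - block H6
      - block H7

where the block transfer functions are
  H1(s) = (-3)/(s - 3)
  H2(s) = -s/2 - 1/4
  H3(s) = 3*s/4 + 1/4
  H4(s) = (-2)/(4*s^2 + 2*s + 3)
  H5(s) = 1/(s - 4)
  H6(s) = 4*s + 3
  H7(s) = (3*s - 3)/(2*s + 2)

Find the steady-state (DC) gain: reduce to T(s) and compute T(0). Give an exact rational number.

1. parallel reduction of H2, H3, H4 gives (4*s^3 + 2*s^2 + 3*s - 8)/(16*s^2 + 8*s + 12)
2. close the feedback loop around H1, (H2+H3+H4) gives (-48*s^2 - 24*s - 36)/(4*s^3 - 46*s^2 - 21*s - 12)
3. series reduction of H5, H6, H7 gives (12*s^2 - 3*s - 9)/(2*s^2 - 6*s - 8)
4. reduce the feedback loop with forward [H1/(1+H1*(H2+H3+H4))] and return (H5*H6*H7) gives (-48*s^4 + 120*s^3 + 228*s^2 + 204*s + 144)/(4*s^5 - 346*s^4 + 29*s^3 + 271*s^2 + 282*s + 210)
Evaluating the step-4 result (the overall T(s)) at s = 0 gives T(0) = 144/210 = 24/35.

Final answer: 24/35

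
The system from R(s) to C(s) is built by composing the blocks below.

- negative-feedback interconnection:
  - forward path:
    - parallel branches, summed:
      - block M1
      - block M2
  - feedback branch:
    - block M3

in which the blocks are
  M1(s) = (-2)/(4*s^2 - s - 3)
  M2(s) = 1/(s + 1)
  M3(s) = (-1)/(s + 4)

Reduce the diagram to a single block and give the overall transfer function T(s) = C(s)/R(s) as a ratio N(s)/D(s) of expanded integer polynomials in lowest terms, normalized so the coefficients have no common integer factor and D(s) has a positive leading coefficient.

Answer: (4*s^3 + 13*s^2 - 17*s - 20)/(4*s^4 + 19*s^3 + 4*s^2 - 16*s - 7)

Working:
Step 1. sum the parallel branches M1, M2 -> (4*s^2 - 3*s - 5)/(4*s^3 + 3*s^2 - 4*s - 3)
Step 2. close the feedback loop around (M1+M2), M3, giving the overall T(s)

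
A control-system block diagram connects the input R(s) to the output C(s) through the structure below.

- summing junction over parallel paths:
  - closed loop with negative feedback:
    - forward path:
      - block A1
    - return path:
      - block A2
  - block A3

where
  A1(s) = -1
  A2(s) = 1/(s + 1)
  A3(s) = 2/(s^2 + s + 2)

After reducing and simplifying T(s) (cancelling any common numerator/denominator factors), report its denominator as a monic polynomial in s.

First reduce the diagram to T(s).

(1) apply the feedback formula to A1, A2 -> (-s - 1)/s
(2) reduce the parallel group [A1/(1+A1*A2)], A3 -> (-s^3 - 2*s^2 - s - 2)/(s^3 + s^2 + 2*s)
That last expression is T(s), already simplified, and its denominator is already monic.

Answer: s^3 + s^2 + 2*s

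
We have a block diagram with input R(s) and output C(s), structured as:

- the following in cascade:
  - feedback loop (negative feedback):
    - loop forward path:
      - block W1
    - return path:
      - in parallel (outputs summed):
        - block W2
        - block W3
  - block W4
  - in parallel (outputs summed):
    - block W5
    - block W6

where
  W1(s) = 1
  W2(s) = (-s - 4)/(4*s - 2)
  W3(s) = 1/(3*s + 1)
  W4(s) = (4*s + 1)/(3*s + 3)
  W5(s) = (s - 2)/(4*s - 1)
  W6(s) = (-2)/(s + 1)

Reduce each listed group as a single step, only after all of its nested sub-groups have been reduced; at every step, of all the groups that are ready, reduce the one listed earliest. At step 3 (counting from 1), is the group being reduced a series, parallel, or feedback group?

Answer: parallel

Working:
1. add W2, W3 (parallel)
2. collapse the loop (W1 forward, (W2+W3) return)
3. reduce the parallel group W5, W6
4. cascade [W1/(1+W1*(W2+W3))], W4, (W5+W6)
So the answer for step 3 is parallel.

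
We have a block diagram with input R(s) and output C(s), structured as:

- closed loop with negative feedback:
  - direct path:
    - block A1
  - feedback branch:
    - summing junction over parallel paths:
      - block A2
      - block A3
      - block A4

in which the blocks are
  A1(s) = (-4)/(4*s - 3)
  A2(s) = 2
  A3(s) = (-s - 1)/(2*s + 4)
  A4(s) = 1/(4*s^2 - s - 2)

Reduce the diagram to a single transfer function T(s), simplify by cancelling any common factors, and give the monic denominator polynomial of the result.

Step 1. combine A2, A3, A4 in parallel = (12*s^3 + 25*s^2 - 11*s - 10)/(8*s^3 + 14*s^2 - 8*s - 8)
Step 2. collapse the loop (A1 forward, (A2+A3+A4) return) = (-16*s^3 - 28*s^2 + 16*s + 16)/(16*s^4 - 8*s^3 - 87*s^2 + 18*s + 32)
The result of step 2 is T(s) in lowest terms. Its denominator has leading coefficient 16; dividing the denominator through by 16 makes it monic.

Answer: s^4 - s^3/2 - 87*s^2/16 + 9*s/8 + 2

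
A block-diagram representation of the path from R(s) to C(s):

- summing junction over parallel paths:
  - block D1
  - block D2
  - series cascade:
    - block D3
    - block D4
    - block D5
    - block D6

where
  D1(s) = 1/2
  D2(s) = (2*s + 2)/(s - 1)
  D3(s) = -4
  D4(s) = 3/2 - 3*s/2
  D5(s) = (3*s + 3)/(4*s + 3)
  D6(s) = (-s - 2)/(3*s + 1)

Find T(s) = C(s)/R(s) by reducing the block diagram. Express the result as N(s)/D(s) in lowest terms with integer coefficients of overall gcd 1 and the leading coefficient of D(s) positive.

Step 1: multiply D3, D4, D5, D6 (series); result (-18*s^3 - 36*s^2 + 18*s + 36)/(12*s^2 + 13*s + 3)
Step 2: combine D1, D2, (D3*D4*D5*D6) in parallel - this is the overall T(s), already in the required normalized form

Hence the answer: (-36*s^4 + 24*s^3 + 209*s^2 + 90*s - 63)/(24*s^3 + 2*s^2 - 20*s - 6)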